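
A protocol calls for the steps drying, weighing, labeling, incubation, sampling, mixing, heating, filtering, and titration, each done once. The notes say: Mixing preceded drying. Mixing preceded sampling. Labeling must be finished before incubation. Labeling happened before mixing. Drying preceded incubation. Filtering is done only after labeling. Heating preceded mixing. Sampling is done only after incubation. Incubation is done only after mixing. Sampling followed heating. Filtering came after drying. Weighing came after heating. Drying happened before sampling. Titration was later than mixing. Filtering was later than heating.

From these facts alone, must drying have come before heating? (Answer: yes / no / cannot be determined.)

no

Tracing the constraints gives heating → mixing → drying, so heating must come before drying.
That means drying cannot be before heating.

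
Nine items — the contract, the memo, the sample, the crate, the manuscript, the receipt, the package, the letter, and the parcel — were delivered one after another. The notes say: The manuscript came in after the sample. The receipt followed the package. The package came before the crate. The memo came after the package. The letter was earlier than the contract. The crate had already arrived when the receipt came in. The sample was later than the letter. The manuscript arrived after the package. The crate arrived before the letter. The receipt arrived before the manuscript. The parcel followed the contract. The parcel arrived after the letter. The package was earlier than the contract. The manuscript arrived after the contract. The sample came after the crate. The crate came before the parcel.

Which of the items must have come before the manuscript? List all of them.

Directly stated before the manuscript: the contract, the package, the receipt, and the sample.
The crate reaches the manuscript via the crate → the receipt → the manuscript.
The letter reaches the manuscript via the letter → the sample → the manuscript.

the contract, the crate, the letter, the package, the receipt, the sample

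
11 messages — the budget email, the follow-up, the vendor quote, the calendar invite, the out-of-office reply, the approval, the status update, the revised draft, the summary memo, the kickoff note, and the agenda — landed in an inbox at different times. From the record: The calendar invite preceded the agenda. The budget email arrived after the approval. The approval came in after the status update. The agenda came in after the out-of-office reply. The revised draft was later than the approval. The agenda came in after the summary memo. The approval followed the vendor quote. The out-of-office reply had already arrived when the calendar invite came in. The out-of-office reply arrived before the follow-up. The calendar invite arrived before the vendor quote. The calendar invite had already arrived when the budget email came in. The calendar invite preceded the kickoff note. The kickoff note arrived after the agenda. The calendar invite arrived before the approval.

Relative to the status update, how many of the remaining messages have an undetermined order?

Forced after the status update: the approval, the budget email, and the revised draft.
That leaves the agenda, the calendar invite, the follow-up, the kickoff note, the out-of-office reply, the summary memo, and the vendor quote with no forced order relative to the status update — 7.

7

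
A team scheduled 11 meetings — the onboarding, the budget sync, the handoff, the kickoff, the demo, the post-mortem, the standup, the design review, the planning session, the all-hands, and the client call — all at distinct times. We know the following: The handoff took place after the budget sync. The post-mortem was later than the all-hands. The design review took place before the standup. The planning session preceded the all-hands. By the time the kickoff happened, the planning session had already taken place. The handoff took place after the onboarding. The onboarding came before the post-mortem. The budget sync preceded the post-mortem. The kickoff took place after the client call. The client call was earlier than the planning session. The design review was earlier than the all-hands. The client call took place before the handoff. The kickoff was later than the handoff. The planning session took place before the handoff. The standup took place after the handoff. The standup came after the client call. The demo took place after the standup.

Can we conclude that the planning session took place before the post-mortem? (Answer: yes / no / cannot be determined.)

Chain the constraints: the planning session → the all-hands → the post-mortem. Each link is directly stated, so the planning session comes before the post-mortem.

yes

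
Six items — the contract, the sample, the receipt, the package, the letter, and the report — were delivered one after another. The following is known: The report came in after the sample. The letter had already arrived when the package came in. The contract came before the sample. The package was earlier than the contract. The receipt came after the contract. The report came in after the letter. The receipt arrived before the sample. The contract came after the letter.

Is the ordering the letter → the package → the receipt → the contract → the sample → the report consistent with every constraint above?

The constraints require the contract before the receipt, but in the proposed sequence the receipt appears ahead of the contract. That one violation is enough.

no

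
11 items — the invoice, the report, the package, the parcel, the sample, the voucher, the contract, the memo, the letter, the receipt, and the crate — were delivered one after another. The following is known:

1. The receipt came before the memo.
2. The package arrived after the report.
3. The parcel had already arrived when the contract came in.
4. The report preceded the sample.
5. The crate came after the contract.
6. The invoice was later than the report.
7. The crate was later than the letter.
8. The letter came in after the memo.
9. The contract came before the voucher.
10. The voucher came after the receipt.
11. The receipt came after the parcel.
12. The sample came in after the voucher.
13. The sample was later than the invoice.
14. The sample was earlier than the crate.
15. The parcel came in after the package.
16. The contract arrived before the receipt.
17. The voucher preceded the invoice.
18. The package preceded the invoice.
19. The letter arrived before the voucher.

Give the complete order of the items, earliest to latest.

The constraints fix every adjacent pair, so only one ordering works:
the report → the package → the parcel → the contract → the receipt → the memo → the letter → the voucher → the invoice → the sample → the crate.

the report, the package, the parcel, the contract, the receipt, the memo, the letter, the voucher, the invoice, the sample, the crate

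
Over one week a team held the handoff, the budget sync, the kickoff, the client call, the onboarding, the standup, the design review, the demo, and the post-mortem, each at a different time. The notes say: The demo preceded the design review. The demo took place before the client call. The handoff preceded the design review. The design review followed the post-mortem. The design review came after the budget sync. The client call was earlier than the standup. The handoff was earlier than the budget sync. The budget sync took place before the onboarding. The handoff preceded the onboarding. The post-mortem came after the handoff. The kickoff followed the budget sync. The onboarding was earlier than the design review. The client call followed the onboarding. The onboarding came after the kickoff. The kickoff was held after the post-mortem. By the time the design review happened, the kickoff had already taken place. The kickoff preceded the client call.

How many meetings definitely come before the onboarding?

Directly stated before the onboarding: the budget sync, the handoff, and the kickoff.
The post-mortem reaches the onboarding via the post-mortem → the kickoff → the onboarding.
That's the budget sync, the handoff, the kickoff, and the post-mortem — 4 in all.

4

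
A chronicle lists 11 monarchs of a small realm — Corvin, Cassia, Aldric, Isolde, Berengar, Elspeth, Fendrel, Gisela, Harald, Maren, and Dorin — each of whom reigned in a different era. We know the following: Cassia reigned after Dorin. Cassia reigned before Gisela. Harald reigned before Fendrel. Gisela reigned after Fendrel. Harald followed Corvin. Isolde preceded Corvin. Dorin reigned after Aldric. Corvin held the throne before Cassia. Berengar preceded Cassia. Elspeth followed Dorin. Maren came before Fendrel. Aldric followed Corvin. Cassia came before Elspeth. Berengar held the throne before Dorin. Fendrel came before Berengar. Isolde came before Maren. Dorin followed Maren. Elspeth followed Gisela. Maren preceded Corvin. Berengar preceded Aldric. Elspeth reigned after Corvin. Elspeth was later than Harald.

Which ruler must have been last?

Elspeth

Every other ruler has a chain of constraints placing them before Elspeth, so Elspeth is last.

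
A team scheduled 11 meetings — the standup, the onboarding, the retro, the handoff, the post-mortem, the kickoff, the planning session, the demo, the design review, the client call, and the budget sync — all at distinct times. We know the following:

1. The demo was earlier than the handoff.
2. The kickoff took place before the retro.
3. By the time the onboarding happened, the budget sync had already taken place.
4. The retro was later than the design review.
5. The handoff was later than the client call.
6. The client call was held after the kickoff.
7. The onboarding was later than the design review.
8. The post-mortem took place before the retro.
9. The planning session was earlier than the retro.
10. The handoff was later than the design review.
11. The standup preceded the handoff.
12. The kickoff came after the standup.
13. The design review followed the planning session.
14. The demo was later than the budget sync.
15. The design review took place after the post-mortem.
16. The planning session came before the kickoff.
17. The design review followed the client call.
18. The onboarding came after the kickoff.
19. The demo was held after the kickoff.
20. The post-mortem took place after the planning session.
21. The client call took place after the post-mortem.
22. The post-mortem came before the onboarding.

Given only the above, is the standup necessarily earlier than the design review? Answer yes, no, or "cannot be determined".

yes

Chain the constraints: the standup → the kickoff → the client call → the design review. Each link is directly stated, so the standup comes before the design review.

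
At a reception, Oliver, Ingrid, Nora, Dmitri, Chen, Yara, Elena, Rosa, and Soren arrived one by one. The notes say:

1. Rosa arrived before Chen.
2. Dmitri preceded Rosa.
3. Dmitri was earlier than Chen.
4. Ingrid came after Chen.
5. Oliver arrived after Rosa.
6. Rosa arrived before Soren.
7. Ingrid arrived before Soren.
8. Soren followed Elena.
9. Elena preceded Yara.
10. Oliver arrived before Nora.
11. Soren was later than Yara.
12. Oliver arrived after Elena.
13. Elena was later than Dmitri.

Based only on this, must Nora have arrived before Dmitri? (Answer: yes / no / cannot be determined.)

Tracing the constraints gives Dmitri → Rosa → Oliver → Nora, so Dmitri must come before Nora.
That means Nora cannot be before Dmitri.

no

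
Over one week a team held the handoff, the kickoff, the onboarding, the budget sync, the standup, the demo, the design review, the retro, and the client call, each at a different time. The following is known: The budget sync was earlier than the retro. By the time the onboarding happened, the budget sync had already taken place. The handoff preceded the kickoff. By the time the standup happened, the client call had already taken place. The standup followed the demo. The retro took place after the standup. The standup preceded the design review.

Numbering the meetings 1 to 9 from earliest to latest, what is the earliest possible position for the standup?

3

The client call and the demo must both come before the standup — 2 forced predecessors.
Nothing else is forced ahead of the standup, so its earliest slot is position 2 + 1 = 3.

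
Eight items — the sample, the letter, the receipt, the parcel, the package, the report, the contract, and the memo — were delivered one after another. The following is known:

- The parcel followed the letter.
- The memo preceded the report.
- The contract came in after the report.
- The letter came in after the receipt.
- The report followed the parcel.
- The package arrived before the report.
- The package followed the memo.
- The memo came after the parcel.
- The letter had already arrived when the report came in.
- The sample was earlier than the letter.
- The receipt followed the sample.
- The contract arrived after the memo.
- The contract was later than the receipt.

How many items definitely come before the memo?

4

Directly stated before the memo: the parcel.
The letter reaches the memo via the letter → the parcel → the memo.
The receipt reaches the memo via the receipt → the letter → the parcel → the memo.
The sample reaches the memo via the sample → the letter → the parcel → the memo.
No chain forces the package (or any of the others) ahead of the memo.
That's the letter, the parcel, the receipt, and the sample — 4 in all.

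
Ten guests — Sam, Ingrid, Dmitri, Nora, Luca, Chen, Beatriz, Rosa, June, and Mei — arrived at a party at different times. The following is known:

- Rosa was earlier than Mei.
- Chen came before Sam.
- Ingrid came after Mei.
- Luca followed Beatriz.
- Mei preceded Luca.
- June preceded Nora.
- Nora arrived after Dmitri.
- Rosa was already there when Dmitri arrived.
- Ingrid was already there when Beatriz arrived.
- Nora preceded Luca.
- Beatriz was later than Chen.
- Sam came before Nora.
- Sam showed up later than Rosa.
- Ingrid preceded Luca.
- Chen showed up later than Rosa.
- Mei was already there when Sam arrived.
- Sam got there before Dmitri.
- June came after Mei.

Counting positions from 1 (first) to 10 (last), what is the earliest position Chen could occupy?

Rosa must come before Chen — 1 forced predecessor.
Nothing else is forced ahead of Chen, so their earliest slot is position 1 + 1 = 2.

2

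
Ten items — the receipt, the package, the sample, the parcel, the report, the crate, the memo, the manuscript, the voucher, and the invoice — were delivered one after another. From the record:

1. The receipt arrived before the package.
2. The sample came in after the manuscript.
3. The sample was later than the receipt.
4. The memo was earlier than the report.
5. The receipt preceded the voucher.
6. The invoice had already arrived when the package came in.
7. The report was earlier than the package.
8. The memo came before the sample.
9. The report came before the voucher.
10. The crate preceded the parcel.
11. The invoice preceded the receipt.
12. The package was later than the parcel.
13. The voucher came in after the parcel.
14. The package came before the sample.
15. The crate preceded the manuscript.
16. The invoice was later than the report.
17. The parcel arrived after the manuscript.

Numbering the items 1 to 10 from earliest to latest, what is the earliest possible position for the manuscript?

The crate must come before the manuscript — 1 forced predecessor.
Nothing else is forced ahead of the manuscript, so its earliest slot is position 1 + 1 = 2.

2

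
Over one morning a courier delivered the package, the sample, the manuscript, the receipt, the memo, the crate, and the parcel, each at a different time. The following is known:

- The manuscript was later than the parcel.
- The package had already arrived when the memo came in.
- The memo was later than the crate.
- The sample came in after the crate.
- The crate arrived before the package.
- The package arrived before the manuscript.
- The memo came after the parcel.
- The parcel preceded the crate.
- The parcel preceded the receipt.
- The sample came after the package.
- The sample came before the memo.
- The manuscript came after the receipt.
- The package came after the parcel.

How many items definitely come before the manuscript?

4

Directly stated before the manuscript: the package, the parcel, and the receipt.
The crate reaches the manuscript via the crate → the package → the manuscript.
That's the crate, the package, the parcel, and the receipt — 4 in all.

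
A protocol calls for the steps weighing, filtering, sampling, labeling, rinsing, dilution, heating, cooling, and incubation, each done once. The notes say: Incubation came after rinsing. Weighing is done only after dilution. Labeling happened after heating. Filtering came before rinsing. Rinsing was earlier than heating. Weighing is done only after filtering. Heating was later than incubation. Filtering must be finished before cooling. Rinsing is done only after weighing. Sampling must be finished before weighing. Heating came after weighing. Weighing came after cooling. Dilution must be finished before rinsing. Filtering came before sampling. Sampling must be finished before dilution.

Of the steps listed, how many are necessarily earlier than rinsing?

Directly stated before rinsing: dilution, filtering, and weighing.
Cooling reaches rinsing via cooling → weighing → rinsing.
Sampling reaches rinsing via sampling → dilution → rinsing.
No chain forces incubation (or any of the others) ahead of rinsing.
That's cooling, dilution, filtering, sampling, and weighing — 5 in all.

5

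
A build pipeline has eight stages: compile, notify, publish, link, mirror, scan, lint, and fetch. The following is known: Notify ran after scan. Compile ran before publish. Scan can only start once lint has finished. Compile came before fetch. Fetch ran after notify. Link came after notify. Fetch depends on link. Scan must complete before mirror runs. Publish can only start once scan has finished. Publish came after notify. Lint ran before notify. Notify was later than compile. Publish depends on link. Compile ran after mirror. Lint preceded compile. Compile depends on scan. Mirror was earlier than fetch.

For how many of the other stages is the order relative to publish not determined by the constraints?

Forced before publish: compile, link, lint, mirror, notify, and scan.
That leaves fetch with no forced order relative to publish — 1.

1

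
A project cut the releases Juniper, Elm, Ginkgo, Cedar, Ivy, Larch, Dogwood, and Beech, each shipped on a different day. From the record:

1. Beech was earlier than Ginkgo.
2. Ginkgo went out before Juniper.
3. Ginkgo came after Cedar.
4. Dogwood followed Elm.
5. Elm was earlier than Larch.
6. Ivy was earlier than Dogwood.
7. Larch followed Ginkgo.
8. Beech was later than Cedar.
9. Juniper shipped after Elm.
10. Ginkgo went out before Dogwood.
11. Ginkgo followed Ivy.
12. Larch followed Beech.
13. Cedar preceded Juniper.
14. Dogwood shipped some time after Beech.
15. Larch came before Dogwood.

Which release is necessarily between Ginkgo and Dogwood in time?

Larch

Tracing the constraints gives Ginkgo → Larch → Dogwood, so Larch sits after Ginkgo and before Dogwood.
No other release is forced both after Ginkgo and before Dogwood.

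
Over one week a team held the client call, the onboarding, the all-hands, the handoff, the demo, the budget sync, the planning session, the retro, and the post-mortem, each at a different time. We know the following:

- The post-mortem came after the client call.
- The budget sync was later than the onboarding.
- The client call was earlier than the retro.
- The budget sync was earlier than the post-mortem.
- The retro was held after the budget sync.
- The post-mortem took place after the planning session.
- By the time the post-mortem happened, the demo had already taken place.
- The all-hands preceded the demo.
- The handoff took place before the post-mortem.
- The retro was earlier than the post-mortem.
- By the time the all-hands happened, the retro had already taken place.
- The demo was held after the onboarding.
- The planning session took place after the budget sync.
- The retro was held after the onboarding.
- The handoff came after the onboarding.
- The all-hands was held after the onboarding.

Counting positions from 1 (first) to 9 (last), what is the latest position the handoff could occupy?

8

The handoff must come before the post-mortem — 1 meeting forced after it.
Everything else can be placed before the handoff in some valid order, so the handoff can sit as late as position 9 − 1 = 8.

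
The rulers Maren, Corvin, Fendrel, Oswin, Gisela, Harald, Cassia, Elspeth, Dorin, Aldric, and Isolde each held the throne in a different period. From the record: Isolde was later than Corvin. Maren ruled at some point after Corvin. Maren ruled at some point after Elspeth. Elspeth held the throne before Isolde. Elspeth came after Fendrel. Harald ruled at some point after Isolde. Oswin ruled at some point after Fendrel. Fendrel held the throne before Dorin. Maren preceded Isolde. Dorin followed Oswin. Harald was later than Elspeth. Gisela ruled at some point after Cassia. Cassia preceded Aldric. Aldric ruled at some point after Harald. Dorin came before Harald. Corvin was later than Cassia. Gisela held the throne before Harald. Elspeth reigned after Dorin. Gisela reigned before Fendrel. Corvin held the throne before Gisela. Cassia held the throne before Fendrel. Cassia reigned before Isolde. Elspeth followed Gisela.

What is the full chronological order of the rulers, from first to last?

The constraints fix every adjacent pair, so only one ordering works:
Cassia → Corvin → Gisela → Fendrel → Oswin → Dorin → Elspeth → Maren → Isolde → Harald → Aldric.

Cassia, Corvin, Gisela, Fendrel, Oswin, Dorin, Elspeth, Maren, Isolde, Harald, Aldric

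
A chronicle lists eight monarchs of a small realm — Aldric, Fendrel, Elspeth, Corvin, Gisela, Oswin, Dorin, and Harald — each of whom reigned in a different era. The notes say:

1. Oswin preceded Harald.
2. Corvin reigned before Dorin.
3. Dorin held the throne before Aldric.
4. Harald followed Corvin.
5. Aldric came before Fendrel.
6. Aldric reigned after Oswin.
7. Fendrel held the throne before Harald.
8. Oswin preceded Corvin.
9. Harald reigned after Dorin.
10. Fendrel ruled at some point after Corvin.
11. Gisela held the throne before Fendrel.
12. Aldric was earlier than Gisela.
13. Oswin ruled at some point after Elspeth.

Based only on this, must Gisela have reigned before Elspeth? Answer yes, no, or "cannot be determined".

no

Tracing the constraints gives Elspeth → Oswin → Aldric → Gisela, so Elspeth must come before Gisela.
That means Gisela cannot be before Elspeth.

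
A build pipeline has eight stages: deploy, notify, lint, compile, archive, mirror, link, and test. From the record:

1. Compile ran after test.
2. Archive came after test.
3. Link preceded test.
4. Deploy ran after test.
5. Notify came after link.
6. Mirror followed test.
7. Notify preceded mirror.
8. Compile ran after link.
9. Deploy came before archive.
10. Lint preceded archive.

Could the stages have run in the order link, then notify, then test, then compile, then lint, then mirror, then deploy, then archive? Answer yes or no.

yes

Check each stated constraint against the proposed order — e.g. notify is ahead of mirror; test is ahead of archive. Every pair is in the required order; nothing is violated.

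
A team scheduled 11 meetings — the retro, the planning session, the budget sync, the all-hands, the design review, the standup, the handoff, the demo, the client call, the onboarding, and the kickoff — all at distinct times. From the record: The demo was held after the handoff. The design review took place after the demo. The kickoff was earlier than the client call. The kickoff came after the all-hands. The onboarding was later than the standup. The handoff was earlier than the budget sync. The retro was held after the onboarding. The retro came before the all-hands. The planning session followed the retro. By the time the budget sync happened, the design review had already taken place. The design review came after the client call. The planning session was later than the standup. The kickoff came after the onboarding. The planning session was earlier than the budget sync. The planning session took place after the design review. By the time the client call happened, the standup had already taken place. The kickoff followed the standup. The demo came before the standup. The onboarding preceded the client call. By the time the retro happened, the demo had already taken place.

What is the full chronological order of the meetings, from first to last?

The constraints fix every adjacent pair, so only one ordering works:
the handoff → the demo → the standup → the onboarding → the retro → the all-hands → the kickoff → the client call → the design review → the planning session → the budget sync.

the handoff, the demo, the standup, the onboarding, the retro, the all-hands, the kickoff, the client call, the design review, the planning session, the budget sync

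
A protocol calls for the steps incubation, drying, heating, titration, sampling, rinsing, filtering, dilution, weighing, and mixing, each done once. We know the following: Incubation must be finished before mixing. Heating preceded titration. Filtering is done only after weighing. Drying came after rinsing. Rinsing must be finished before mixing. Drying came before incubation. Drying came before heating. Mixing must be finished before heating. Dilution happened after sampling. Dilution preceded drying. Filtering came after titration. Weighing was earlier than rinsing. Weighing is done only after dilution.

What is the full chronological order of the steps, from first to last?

sampling, dilution, weighing, rinsing, drying, incubation, mixing, heating, titration, filtering

The constraints fix every adjacent pair, so only one ordering works:
sampling → dilution → weighing → rinsing → drying → incubation → mixing → heating → titration → filtering.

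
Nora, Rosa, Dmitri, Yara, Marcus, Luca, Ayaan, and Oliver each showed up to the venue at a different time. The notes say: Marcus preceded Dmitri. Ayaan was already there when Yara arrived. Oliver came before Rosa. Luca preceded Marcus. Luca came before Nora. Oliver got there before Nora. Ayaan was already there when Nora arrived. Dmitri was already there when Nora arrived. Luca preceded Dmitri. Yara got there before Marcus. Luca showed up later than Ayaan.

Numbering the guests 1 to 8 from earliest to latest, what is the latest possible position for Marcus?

Marcus must come before Dmitri and Nora — 2 guests forced after them.
Everything else can be placed before Marcus in some valid order, so Marcus can sit as late as position 8 − 2 = 6.

6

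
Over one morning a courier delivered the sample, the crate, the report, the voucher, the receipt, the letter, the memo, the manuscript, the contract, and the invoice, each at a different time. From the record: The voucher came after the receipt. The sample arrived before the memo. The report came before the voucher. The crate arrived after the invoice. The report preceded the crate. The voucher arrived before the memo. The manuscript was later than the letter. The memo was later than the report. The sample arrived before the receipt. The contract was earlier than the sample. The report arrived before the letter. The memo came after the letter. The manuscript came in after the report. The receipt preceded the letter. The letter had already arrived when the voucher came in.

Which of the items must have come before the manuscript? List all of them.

Directly stated before the manuscript: the letter and the report.
The contract reaches the manuscript via the contract → the sample → the receipt → the letter → the manuscript.
The receipt reaches the manuscript via the receipt → the letter → the manuscript.
The sample reaches the manuscript via the sample → the receipt → the letter → the manuscript.
No chain forces the crate (or any of the others) ahead of the manuscript.

the contract, the letter, the receipt, the report, the sample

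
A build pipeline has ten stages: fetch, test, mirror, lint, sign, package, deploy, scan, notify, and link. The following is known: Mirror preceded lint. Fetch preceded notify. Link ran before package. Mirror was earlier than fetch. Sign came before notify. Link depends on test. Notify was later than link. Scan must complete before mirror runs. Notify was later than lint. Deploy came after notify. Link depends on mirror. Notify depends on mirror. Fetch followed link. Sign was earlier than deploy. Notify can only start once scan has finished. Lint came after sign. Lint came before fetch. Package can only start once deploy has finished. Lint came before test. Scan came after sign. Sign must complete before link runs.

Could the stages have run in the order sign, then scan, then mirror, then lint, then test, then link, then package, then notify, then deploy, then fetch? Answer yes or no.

The constraints require deploy before package, but in the proposed sequence package appears ahead of deploy. That one violation is enough.

no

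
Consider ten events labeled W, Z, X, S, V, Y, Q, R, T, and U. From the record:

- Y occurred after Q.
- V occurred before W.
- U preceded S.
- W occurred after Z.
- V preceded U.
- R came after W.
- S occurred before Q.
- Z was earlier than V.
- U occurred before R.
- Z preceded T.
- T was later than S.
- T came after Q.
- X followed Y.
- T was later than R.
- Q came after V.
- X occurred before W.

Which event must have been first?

Z

Z has a chain of constraints placing it before every other event, so Z must be first.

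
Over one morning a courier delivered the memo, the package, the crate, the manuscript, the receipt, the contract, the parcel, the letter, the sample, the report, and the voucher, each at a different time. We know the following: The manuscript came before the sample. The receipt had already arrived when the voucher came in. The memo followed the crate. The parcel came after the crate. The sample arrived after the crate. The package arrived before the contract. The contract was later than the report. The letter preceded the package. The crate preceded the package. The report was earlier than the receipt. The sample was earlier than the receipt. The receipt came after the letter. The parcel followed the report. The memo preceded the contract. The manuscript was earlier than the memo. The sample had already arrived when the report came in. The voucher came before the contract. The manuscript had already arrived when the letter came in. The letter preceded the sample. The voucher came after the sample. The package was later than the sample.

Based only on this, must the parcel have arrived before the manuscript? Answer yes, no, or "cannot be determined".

Tracing the constraints gives the manuscript → the sample → the report → the parcel, so the manuscript must come before the parcel.
That means the parcel cannot be before the manuscript.

no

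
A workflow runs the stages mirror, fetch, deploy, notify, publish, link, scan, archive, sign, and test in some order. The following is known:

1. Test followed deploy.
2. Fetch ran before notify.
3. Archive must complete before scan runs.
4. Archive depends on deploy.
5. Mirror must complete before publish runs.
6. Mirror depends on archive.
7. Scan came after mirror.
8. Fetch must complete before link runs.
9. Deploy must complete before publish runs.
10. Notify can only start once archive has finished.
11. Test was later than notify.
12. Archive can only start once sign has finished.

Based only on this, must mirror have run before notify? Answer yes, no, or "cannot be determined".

No chain of stated constraints runs from mirror to notify, and none runs from notify to mirror either.
So the relative order of mirror and notify is not fixed by the given facts.

cannot be determined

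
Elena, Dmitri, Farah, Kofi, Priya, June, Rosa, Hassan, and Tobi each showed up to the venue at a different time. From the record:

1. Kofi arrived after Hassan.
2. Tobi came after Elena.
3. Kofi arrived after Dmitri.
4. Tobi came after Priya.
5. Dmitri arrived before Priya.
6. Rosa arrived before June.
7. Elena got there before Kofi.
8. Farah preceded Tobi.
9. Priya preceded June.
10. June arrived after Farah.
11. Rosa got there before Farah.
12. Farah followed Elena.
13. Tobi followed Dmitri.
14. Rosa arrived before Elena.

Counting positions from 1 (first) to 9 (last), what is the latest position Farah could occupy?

Farah must come before June and Tobi — 2 guests forced after them.
Everything else can be placed before Farah in some valid order, so Farah can sit as late as position 9 − 2 = 7.

7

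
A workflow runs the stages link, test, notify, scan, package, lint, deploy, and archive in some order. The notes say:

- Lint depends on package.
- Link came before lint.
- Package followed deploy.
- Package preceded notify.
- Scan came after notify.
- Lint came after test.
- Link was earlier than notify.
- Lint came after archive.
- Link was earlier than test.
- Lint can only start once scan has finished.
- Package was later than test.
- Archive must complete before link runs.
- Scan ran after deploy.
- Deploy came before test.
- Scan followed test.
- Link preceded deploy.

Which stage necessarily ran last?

Every other stage has a chain of constraints placing it before lint, so lint is last.

lint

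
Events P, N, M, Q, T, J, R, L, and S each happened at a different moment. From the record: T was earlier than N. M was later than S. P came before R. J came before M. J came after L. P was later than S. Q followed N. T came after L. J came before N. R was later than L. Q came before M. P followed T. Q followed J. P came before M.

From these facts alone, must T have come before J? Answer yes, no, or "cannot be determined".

cannot be determined

No chain of stated constraints runs from T to J, and none runs from J to T either.
So the relative order of T and J is not fixed by the given facts.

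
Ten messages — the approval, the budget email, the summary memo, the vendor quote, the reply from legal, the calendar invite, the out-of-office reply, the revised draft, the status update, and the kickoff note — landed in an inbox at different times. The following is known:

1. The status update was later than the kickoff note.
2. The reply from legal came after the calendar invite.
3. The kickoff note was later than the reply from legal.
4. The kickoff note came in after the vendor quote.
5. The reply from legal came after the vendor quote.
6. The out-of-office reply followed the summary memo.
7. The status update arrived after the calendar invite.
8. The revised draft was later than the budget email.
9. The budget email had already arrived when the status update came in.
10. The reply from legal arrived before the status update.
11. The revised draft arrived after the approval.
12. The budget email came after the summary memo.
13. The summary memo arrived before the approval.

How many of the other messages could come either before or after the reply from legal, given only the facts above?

5

Forced before the reply from legal: the calendar invite and the vendor quote; forced after the reply from legal: the kickoff note and the status update.
That leaves the approval, the budget email, the out-of-office reply, the revised draft, and the summary memo with no forced order relative to the reply from legal — 5.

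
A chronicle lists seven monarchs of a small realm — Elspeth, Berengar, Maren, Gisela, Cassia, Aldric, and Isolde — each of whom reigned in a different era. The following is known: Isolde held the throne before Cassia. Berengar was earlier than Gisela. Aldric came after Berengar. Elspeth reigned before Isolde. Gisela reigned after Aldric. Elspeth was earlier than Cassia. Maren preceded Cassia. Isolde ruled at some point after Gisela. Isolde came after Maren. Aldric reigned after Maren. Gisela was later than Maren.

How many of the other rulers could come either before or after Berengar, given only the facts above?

Forced after Berengar: Aldric, Cassia, Gisela, and Isolde.
That leaves Elspeth and Maren with no forced order relative to Berengar — 2.

2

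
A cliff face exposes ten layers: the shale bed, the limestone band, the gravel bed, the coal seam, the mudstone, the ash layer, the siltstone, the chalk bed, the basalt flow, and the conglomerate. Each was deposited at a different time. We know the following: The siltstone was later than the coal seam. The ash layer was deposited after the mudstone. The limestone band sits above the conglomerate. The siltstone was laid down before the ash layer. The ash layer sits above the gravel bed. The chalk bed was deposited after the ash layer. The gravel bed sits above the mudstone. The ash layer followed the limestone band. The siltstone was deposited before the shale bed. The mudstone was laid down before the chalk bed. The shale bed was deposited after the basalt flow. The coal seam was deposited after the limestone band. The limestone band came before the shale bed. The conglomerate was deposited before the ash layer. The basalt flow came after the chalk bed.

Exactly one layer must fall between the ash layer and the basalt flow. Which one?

Tracing the constraints gives the ash layer → the chalk bed → the basalt flow, so the chalk bed sits after the ash layer and before the basalt flow.
No other layer is forced both after the ash layer and before the basalt flow.

the chalk bed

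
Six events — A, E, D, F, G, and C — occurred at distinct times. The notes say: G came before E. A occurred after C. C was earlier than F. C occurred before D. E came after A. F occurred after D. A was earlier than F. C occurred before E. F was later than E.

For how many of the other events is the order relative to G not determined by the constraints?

3

Forced after G: E and F.
That leaves A, C, and D with no forced order relative to G — 3.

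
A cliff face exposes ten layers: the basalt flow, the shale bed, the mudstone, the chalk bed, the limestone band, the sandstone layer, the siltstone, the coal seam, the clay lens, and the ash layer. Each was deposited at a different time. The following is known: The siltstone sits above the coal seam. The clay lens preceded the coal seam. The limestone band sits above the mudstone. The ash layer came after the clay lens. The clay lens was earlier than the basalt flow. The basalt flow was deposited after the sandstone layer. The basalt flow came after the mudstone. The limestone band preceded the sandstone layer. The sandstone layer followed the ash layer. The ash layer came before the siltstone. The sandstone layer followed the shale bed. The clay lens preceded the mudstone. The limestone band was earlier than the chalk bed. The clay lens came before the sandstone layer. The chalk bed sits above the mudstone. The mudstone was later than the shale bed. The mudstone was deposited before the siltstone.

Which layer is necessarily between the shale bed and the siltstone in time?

Tracing the constraints gives the shale bed → the mudstone → the siltstone, so the mudstone sits after the shale bed and before the siltstone.
No other layer is forced both after the shale bed and before the siltstone.

the mudstone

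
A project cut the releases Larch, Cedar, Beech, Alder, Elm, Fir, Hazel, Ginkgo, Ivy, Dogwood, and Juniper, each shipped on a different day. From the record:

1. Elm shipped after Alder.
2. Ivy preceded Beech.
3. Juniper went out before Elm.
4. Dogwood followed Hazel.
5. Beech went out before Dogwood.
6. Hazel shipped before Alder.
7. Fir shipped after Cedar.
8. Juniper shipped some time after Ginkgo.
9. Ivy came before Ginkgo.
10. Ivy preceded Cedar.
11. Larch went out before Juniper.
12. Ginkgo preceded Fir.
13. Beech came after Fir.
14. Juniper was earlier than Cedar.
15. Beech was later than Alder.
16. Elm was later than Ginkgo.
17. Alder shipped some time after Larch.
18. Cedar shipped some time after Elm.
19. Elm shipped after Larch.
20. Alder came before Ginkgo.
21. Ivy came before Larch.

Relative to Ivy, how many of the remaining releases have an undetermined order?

1

Forced after Ivy: Alder, Beech, Cedar, Dogwood, Elm, Fir, Ginkgo, Juniper, and Larch.
That leaves Hazel with no forced order relative to Ivy — 1.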